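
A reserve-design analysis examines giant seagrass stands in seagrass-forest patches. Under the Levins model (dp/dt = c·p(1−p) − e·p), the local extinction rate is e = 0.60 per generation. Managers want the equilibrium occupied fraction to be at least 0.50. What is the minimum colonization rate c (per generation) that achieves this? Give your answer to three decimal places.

p* = 1 − e/c ≥ 0.50 requires e/c ≤ 0.5000, i.e. c ≥ e/0.5000.
c_min = 0.60/0.5000 = 1.2000.

1.200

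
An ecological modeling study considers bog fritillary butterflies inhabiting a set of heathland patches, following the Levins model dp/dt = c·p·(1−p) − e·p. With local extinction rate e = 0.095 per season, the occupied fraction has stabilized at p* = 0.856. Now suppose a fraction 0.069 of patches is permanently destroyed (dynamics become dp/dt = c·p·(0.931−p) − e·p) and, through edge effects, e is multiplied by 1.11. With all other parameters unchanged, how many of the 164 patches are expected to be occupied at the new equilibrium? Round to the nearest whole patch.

Balance c(1−p*) = e gives c = e/(1 − 0.85600) = 0.095/0.14400 = 0.65972.
New p* = 0.931 − e/c = 0.931 − 0.10545/0.65972 = 0.77116.
Expected occupied = 164 × 0.77116 = 126.47 ≈ 126.

126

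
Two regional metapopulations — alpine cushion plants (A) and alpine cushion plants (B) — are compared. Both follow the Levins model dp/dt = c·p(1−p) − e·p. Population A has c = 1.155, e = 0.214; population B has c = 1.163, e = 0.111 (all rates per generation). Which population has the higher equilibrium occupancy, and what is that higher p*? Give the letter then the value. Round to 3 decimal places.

A: p*_A = 1 − 0.214/1.155 = 0.8147.
B: p*_B = 1 − 0.111/1.163 = 0.9046.
B is higher at 0.9046.

B, 0.905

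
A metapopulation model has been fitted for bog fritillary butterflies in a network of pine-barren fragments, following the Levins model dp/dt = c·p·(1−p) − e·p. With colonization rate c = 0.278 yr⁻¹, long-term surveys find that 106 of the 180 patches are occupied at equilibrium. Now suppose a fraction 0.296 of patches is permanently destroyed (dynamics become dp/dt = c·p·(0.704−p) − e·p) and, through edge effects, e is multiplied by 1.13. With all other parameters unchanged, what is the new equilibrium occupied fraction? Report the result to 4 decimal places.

0.2394

Observed p* = 106/180 = 0.58889.
Balance c(1−p*) = e gives e = 0.278×(1 − 0.58889) = 0.11429.
New p* = 0.704 − e/c = 0.704 − 0.12915/0.27800 = 0.23943.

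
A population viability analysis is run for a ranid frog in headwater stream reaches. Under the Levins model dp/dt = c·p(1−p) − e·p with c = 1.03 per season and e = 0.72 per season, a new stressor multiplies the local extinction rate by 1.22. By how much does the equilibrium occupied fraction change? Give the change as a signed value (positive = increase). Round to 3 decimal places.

Before: p* = 1 − 0.72/1.03 = 0.3010.
After the change, c = 1.03, e = 0.8784, so p* = 1 − 0.8784/1.03 = 0.1472.
Δp* = 0.1472 − 0.3010 = -0.1538.

-0.154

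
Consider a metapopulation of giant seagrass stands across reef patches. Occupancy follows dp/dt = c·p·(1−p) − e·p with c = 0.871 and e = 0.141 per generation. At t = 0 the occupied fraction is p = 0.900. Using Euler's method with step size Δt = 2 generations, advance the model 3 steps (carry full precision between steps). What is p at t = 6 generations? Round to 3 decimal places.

0.831

Update rule: p ← p + [c·p·(1−p) − e·p]·Δt with Δt = 2.
step 1: Δp = -0.09702, p = 0.80298
step 2: Δp = +0.04915, p = 0.85213
step 3: Δp = -0.02080, p = 0.83133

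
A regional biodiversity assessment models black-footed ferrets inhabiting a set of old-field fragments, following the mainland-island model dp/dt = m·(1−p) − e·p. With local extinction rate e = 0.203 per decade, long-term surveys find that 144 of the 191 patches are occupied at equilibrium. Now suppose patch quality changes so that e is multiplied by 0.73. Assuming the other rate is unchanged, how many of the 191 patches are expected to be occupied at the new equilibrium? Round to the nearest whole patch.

154

Observed p* = 144/191 = 0.75393.
Balance m(1−p*) = e·p* gives m = e·p*/(1−p*) = 0.203×0.75393/0.24607 = 0.62197.
New p* = m/(m+e) = 0.62197/(0.62197+0.14819) = 0.80759.
Expected occupied = 191 × 0.80759 = 154.25 ≈ 154.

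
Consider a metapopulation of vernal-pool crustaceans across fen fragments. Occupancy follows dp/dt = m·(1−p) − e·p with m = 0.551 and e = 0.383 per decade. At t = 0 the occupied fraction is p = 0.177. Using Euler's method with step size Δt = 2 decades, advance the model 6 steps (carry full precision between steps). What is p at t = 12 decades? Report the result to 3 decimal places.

0.413

Update rule: p ← p + [m·(1−p) − e·p]·Δt with Δt = 2.
  1  |  dp/dt·Δt = +0.771364  |  p_1 = 0.948364
  2  |  dp/dt·Δt = -0.669544  |  p_2 = 0.278820
  3  |  dp/dt·Δt = +0.581164  |  p_3 = 0.859984
  4  |  dp/dt·Δt = -0.504450  |  p_4 = 0.355534
  5  |  dp/dt·Δt = +0.437863  |  p_5 = 0.793397
  6  |  dp/dt·Δt = -0.380065  |  p_6 = 0.413332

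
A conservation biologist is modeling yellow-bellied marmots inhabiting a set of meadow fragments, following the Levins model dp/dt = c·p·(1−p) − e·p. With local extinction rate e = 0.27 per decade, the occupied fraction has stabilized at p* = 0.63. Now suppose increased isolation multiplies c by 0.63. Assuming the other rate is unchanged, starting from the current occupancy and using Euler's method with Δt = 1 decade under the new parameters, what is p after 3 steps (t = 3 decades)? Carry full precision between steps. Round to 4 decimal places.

Balance c(1−p*) = e gives c = e/(1 − 0.63000) = 0.27/0.37000 = 0.72973.
Starting from p₀ = 0.63000; update p ← p + (dp/dt)·Δt with the new parameters.
  1  |  dp/dt·Δt = -0.062937  |  p_1 = 0.567063
  2  |  dp/dt·Δt = -0.040242  |  p_2 = 0.526821
  3  |  dp/dt·Δt = -0.027640  |  p_3 = 0.499181

0.4992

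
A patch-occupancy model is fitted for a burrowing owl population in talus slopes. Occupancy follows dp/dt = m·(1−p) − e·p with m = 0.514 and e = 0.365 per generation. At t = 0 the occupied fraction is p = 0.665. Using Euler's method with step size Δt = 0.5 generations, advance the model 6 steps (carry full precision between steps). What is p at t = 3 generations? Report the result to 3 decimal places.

Update rule: p ← p + [m·(1−p) − e·p]·Δt with Δt = 0.5.
step 1: Δp = -0.03527, p = 0.62973
step 2: Δp = -0.01977, p = 0.60997
step 3: Δp = -0.01108, p = 0.59889
step 4: Δp = -0.00621, p = 0.59268
step 5: Δp = -0.00348, p = 0.58919
step 6: Δp = -0.00195, p = 0.58724

0.587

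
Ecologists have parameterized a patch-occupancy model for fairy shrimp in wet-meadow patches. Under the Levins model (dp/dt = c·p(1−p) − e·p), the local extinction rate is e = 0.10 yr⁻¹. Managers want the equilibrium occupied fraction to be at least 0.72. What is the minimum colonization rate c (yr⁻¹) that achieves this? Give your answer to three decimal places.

p* = 1 − e/c ≥ 0.72 requires e/c ≤ 0.2800, i.e. c ≥ e/0.2800.
c_min = 0.10/0.2800 = 0.3571.

0.357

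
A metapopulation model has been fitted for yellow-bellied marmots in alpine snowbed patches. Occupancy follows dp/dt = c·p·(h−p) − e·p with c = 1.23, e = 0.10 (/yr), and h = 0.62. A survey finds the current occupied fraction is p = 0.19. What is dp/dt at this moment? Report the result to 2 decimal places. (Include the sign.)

0.08

Colonization term: c·p·(h−p) = 1.23×0.19×0.4300 = 0.10049.
Extinction term: e·p = 0.01900.
dp/dt = 0.10049 − 0.01900 = 0.08149.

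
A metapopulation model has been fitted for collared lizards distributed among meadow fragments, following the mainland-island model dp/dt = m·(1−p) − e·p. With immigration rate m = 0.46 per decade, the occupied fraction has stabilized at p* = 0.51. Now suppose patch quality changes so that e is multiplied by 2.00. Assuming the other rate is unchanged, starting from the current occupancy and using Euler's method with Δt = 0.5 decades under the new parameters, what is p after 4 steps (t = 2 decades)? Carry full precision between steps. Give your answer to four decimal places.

0.3442

Balance m(1−p*) = e·p* gives e = m(1−p*)/p* = 0.46×0.49000/0.51000 = 0.44196.
Starting from p₀ = 0.51000; update p ← p + (dp/dt)·Δt with the new parameters.
t = 0.5: p = 0.51000 + (-0.11270) = 0.39730
t = 1: p = 0.39730 + (-0.03697) = 0.36033
t = 1.5: p = 0.36033 + (-0.01213) = 0.34820
t = 2: p = 0.34820 + (-0.00398) = 0.34422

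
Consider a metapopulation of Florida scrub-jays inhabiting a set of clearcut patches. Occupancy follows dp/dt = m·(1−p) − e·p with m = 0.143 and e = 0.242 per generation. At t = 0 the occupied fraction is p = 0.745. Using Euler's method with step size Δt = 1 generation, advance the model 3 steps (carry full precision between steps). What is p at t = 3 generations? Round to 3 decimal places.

0.458

Update rule: p ← p + [m·(1−p) − e·p]·Δt with Δt = 1.
step 1: Δp = -0.14383, p = 0.60118
step 2: Δp = -0.08845, p = 0.51272
step 3: Δp = -0.05440, p = 0.45832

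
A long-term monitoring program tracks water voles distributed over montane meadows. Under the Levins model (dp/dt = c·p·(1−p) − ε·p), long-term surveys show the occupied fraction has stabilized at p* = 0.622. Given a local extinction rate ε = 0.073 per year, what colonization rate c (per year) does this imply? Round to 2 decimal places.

At equilibrium c(1−p*) = ε, so c = ε/(1−p*).
c = 0.073/(1 − 0.622) = 0.073/0.3780 = 0.1931.

0.19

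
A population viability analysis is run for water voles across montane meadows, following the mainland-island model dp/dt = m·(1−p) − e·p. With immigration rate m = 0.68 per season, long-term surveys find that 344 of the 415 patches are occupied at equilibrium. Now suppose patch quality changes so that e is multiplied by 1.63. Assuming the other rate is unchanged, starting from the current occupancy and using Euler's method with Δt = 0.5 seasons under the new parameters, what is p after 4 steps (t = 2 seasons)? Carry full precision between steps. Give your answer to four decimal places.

0.7554

Observed p* = 344/415 = 0.82892.
Balance m(1−p*) = e·p* gives e = m(1−p*)/p* = 0.68×0.17108/0.82892 = 0.14035.
Starting from p₀ = 0.82892; update p ← p + (dp/dt)·Δt with the new parameters.
step 1: Δp = -0.03665, p = 0.79227
step 2: Δp = -0.01999, p = 0.77227
step 3: Δp = -0.01091, p = 0.76137
step 4: Δp = -0.00595, p = 0.75541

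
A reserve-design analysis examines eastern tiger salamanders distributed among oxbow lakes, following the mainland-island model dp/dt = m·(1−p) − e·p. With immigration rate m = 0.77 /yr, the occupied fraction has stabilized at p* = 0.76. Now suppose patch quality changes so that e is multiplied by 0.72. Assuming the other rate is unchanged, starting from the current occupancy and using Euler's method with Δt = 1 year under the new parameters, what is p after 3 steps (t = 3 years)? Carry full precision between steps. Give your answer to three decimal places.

Balance m(1−p*) = e·p* gives e = m(1−p*)/p* = 0.77×0.24000/0.76000 = 0.24316.
Starting from p₀ = 0.76000; update p ← p + (dp/dt)·Δt with the new parameters.
p: 0.76000 → 0.81174  (Δp = +0.05174)
p: 0.81174 → 0.81459  (Δp = +0.00284)
p: 0.81459 → 0.81474  (Δp = +0.00016)

0.815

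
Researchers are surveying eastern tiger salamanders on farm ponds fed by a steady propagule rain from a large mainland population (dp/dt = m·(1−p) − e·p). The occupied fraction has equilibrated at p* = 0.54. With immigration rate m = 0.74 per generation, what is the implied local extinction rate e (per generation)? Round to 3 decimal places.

0.630

At equilibrium m(1−p*) = e·p*, so e = m(1−p*)/p*.
e = 0.74 × 0.4600 / 0.54 = 0.6304.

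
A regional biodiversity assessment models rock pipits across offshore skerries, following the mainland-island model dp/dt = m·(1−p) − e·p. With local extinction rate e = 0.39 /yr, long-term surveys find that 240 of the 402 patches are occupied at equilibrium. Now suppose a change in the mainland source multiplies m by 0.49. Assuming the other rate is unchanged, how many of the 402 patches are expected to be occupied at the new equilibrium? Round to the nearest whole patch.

Observed p* = 240/402 = 0.59701.
Balance m(1−p*) = e·p* gives m = e·p*/(1−p*) = 0.39×0.59701/0.40299 = 0.57777.
New p* = m/(m+e) = 0.28311/(0.28311+0.39000) = 0.42060.
Expected occupied = 402 × 0.42060 = 169.08 ≈ 169.

169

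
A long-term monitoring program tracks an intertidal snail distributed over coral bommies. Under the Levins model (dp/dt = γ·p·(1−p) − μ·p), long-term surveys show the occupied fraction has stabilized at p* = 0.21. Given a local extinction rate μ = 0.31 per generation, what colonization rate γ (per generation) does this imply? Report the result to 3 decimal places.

0.392

At equilibrium γ(1−p*) = μ, so γ = μ/(1−p*).
γ = 0.31/(1 − 0.21) = 0.31/0.7900 = 0.3924.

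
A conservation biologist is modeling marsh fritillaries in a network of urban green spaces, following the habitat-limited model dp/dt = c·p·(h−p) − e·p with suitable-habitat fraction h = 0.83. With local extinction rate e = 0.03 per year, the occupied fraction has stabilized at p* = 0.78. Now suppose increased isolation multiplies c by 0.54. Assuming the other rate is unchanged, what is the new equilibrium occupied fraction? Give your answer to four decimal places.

0.7374

Balance c(h−p*) = e gives c = e/(0.83 − 0.78000) = 0.03/0.05000 = 0.60000.
New p* = 0.83 − e/c = 0.83 − 0.03000/0.32400 = 0.73741.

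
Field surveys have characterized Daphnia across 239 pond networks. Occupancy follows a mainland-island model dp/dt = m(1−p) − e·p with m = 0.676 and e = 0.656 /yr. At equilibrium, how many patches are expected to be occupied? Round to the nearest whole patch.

121

p* = m/(m+e) = 0.676/1.3320 = 0.5075.
Expected occupied patches = N × p* = 239 × 0.5075 = 121.29 ≈ 121.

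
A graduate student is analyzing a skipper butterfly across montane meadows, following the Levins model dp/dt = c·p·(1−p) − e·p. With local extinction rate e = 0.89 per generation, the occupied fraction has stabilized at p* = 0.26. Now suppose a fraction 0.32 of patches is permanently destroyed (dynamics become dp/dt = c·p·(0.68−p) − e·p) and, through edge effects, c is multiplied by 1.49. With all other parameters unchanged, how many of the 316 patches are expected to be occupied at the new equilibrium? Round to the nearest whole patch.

Balance c(1−p*) = e gives c = e/(1 − 0.26000) = 0.89/0.74000 = 1.20270.
New p* = 0.68 − e/c = 0.68 − 0.89000/1.79202 = 0.18335.
Expected occupied = 316 × 0.18335 = 57.94 ≈ 58.

58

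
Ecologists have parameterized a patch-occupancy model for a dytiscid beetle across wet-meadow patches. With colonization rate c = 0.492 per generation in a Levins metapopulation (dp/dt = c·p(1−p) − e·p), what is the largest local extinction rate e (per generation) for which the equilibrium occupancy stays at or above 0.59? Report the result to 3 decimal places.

0.202

1 − e/c ≥ 0.59 ⇒ e ≤ c(1 − 0.59) = 0.492 × 0.4100.
e_max = 0.2017.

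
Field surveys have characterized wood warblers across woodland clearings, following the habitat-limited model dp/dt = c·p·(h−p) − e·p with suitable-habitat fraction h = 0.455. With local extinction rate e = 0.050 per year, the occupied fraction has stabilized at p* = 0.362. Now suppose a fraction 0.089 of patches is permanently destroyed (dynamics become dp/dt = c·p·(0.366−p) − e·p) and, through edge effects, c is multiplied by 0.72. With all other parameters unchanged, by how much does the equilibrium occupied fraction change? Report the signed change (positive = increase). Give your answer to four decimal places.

-0.1252

Balance c(h−p*) = e gives c = e/(0.455 − 0.36200) = 0.050/0.09300 = 0.53763.
New p* = 0.366 − e/c = 0.366 − 0.05000/0.38709 = 0.23683.
Δp* = 0.23683 − 0.36200 = -0.12517.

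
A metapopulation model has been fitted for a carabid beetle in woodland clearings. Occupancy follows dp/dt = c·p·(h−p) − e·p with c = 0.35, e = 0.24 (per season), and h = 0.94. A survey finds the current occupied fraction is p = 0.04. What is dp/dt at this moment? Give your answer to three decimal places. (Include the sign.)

0.003

Colonization term: c·p·(h−p) = 0.35×0.04×0.9000 = 0.01260.
Extinction term: e·p = 0.00960.
dp/dt = 0.01260 − 0.00960 = 0.00300.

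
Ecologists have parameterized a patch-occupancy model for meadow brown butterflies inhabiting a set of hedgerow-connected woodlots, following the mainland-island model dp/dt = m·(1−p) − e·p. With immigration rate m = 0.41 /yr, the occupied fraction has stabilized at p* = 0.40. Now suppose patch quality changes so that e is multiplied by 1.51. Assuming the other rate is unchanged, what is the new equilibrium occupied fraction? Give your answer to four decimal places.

0.3063

Balance m(1−p*) = e·p* gives e = m(1−p*)/p* = 0.41×0.60000/0.40000 = 0.61500.
New p* = m/(m+e) = 0.41000/(0.41000+0.92865) = 0.30628.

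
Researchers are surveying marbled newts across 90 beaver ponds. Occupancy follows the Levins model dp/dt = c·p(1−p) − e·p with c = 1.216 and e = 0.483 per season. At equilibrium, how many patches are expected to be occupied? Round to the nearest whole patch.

54

p* = 1 − e/c = 1 − 0.483/1.216 = 0.6028.
Expected occupied patches = N × p* = 90 × 0.6028 = 54.25 ≈ 54.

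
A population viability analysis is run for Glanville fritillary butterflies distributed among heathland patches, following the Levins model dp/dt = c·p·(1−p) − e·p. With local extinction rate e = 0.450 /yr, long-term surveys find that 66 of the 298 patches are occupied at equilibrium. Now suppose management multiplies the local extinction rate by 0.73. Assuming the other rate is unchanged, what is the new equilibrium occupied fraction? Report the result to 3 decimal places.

0.432

Observed p* = 66/298 = 0.22148.
Balance c(1−p*) = e gives c = e/(1 − 0.22148) = 0.450/0.77852 = 0.57802.
New p* = 1 − e/c = 1 − 0.32850/0.57802 = 0.43168.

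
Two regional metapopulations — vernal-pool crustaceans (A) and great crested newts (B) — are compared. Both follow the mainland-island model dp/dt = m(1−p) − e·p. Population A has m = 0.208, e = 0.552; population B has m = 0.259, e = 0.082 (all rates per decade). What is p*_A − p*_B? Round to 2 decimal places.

A: p*_A = m/(m+e) = 0.208/0.7600 = 0.2737.
B: p*_B = 0.259/0.3410 = 0.7595.
p*_A − p*_B = 0.2737 − 0.7595 = -0.4858.

-0.49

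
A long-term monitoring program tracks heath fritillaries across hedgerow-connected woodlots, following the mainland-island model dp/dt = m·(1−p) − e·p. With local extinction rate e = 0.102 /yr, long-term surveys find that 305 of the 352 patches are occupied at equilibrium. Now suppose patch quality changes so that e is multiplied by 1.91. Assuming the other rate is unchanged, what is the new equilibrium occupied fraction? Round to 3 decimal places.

0.773

Observed p* = 305/352 = 0.86648.
Balance m(1−p*) = e·p* gives m = e·p*/(1−p*) = 0.102×0.86648/0.13352 = 0.66193.
New p* = m/(m+e) = 0.66193/(0.66193+0.19482) = 0.77261.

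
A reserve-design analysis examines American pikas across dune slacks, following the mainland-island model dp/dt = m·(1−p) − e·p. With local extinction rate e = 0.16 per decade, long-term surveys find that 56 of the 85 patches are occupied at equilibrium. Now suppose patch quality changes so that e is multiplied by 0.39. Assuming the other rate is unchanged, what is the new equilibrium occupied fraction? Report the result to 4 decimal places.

0.8320

Observed p* = 56/85 = 0.65882.
Balance m(1−p*) = e·p* gives m = e·p*/(1−p*) = 0.16×0.65882/0.34118 = 0.30896.
New p* = m/(m+e) = 0.30896/(0.30896+0.06240) = 0.83197.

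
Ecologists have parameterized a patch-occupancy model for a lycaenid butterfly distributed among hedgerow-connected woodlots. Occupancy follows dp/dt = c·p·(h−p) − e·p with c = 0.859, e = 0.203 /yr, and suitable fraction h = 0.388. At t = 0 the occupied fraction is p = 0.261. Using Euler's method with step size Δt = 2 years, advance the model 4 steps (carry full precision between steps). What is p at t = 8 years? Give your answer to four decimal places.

Update rule: p ← p + [c·p·(h−p) − e·p]·Δt with Δt = 2.
step 1: Δp = -0.04902, p = 0.21198
step 2: Δp = -0.02196, p = 0.19002
step 3: Δp = -0.01252, p = 0.17750
step 4: Δp = -0.00788, p = 0.16963

0.1696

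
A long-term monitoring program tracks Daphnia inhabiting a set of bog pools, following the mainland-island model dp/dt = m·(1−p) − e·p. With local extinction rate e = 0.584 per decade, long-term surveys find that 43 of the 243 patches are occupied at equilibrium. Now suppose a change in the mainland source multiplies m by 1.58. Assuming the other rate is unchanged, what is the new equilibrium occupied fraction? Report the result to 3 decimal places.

Observed p* = 43/243 = 0.17695.
Balance m(1−p*) = e·p* gives m = e·p*/(1−p*) = 0.584×0.17695/0.82305 = 0.12556.
New p* = m/(m+e) = 0.19838/(0.19838+0.58400) = 0.25356.

0.254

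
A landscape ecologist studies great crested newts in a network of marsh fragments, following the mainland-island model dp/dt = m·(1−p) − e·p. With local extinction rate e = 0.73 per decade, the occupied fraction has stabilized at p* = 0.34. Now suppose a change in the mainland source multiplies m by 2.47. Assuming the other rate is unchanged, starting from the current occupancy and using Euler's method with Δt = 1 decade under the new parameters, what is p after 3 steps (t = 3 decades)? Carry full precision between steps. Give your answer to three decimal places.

Balance m(1−p*) = e·p* gives m = e·p*/(1−p*) = 0.73×0.34000/0.66000 = 0.37606.
Starting from p₀ = 0.34000; update p ← p + (dp/dt)·Δt with the new parameters.
p: 0.34000 → 0.70485  (Δp = +0.36485)
p: 0.70485 → 0.46446  (Δp = -0.24039)
p: 0.46446 → 0.62285  (Δp = +0.15839)

0.623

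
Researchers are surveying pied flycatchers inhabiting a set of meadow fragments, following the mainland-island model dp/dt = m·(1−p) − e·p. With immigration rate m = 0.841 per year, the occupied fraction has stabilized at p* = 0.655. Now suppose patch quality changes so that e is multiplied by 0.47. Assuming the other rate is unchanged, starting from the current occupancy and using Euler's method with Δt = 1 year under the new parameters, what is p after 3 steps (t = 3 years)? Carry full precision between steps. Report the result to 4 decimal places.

0.8016

Balance m(1−p*) = e·p* gives e = m(1−p*)/p* = 0.841×0.34500/0.65500 = 0.44297.
Starting from p₀ = 0.65500; update p ← p + (dp/dt)·Δt with the new parameters.
p: 0.65500 → 0.80878  (Δp = +0.15378)
p: 0.80878 → 0.80121  (Δp = -0.00757)
p: 0.80121 → 0.80158  (Δp = +0.00037)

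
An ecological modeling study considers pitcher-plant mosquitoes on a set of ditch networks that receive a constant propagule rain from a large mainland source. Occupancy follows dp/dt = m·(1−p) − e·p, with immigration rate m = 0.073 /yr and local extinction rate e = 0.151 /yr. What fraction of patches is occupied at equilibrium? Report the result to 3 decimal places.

At equilibrium the propagule rain into empty patches balances local extinction: m(1−p*) = e·p*.
p* = m/(m+e) = 0.073/(0.073+0.151) = 0.073/0.2240 = 0.3259.

0.326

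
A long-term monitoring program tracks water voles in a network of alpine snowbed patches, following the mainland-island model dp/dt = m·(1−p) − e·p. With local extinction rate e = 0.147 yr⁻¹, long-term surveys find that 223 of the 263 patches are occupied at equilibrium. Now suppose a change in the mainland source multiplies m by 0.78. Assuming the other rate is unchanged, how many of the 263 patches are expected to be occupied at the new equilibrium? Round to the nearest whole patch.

Observed p* = 223/263 = 0.84791.
Balance m(1−p*) = e·p* gives m = e·p*/(1−p*) = 0.147×0.84791/0.15209 = 0.81953.
New p* = m/(m+e) = 0.63923/(0.63923+0.14700) = 0.81303.
Expected occupied = 263 × 0.81303 = 213.83 ≈ 214.

214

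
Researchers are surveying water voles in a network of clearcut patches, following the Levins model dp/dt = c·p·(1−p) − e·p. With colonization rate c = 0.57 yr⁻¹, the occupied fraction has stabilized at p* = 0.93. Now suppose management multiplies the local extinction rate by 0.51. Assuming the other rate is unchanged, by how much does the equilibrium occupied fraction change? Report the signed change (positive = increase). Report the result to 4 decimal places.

Balance c(1−p*) = e gives e = 0.57×(1 − 0.93000) = 0.03990.
New p* = 1 − e/c = 1 − 0.02035/0.57000 = 0.96430.
Δp* = 0.96430 − 0.93000 = +0.03430.

0.0343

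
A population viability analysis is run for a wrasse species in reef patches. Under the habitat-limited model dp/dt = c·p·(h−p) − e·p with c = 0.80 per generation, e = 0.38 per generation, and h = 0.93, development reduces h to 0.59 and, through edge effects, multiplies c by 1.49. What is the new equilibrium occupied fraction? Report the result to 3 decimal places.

0.271

Before: p* = h − e/c = 0.93 − 0.38/0.80 = 0.93 − 0.4750 = 0.4550.
After: c = 1.192, e = 0.38, h = 0.59; p* = 0.59 − 0.38/1.192 = 0.2712.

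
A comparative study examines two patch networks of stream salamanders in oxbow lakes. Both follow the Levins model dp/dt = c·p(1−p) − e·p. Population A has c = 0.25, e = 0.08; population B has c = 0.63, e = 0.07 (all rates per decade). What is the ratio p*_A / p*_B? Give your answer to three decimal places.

0.765

A: p*_A = 1 − 0.08/0.25 = 0.6800.
B: p*_B = 1 − 0.07/0.63 = 0.8889.
p*_A / p*_B = 0.6800/0.8889 = 0.7650.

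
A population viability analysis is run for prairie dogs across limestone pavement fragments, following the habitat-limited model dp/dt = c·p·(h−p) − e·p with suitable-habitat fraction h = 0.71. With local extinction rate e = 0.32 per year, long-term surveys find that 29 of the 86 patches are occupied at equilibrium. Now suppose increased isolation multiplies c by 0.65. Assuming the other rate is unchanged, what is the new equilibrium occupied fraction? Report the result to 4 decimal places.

0.1365

Observed p* = 29/86 = 0.33721.
Balance c(h−p*) = e gives c = e/(0.71 − 0.33721) = 0.32/0.37279 = 0.85839.
New p* = 0.71 − e/c = 0.71 − 0.32000/0.55795 = 0.13647.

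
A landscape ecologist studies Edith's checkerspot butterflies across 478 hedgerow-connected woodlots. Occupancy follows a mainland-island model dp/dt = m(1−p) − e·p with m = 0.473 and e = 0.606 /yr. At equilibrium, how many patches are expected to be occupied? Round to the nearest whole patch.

p* = m/(m+e) = 0.473/1.0790 = 0.4384.
Expected occupied patches = N × p* = 478 × 0.4384 = 209.54 ≈ 210.

210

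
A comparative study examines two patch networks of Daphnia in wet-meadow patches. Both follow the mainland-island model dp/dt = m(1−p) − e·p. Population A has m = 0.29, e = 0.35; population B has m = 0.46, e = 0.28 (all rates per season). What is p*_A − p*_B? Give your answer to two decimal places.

A: p*_A = m/(m+e) = 0.29/0.6400 = 0.4531.
B: p*_B = 0.46/0.7400 = 0.6216.
p*_A − p*_B = 0.4531 − 0.6216 = -0.1685.

-0.17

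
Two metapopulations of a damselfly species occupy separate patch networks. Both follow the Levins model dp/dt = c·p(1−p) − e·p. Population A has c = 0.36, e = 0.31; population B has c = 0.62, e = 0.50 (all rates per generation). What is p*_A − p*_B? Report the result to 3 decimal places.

-0.055

A: p*_A = 1 − 0.31/0.36 = 0.1389.
B: p*_B = 1 − 0.50/0.62 = 0.1935.
p*_A − p*_B = 0.1389 − 0.1935 = -0.0547.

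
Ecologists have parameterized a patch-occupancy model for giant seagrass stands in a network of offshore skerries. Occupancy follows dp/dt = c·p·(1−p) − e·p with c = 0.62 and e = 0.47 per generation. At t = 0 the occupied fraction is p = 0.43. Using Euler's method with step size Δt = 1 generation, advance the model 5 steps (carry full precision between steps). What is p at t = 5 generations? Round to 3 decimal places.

Update rule: p ← p + [c·p·(1−p) − e·p]·Δt with Δt = 1.
step 1: Δp = -0.05014, p = 0.37986
step 2: Δp = -0.03248, p = 0.34738
step 3: Δp = -0.02271, p = 0.32467
step 4: Δp = -0.01665, p = 0.30801
step 5: Δp = -0.01262, p = 0.29540

0.295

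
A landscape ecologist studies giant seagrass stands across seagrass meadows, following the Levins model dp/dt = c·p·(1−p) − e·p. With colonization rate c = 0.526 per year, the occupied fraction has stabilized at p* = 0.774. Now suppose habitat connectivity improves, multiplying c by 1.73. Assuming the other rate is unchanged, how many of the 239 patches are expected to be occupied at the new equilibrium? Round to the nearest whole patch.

208

Balance c(1−p*) = e gives e = 0.526×(1 − 0.77400) = 0.11888.
New p* = 1 − e/c = 1 − 0.11888/0.90998 = 0.86936.
Expected occupied = 239 × 0.86936 = 207.78 ≈ 208.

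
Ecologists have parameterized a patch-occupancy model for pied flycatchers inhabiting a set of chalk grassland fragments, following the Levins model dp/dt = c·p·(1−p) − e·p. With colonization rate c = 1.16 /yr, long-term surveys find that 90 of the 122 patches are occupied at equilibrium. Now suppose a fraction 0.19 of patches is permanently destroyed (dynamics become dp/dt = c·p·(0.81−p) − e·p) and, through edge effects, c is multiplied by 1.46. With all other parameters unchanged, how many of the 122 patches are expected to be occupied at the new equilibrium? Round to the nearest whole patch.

77

Observed p* = 90/122 = 0.73770.
Balance c(1−p*) = e gives e = 1.16×(1 − 0.73770) = 0.30427.
New p* = 0.81 − e/c = 0.81 − 0.30427/1.69360 = 0.63034.
Expected occupied = 122 × 0.63034 = 76.90 ≈ 77.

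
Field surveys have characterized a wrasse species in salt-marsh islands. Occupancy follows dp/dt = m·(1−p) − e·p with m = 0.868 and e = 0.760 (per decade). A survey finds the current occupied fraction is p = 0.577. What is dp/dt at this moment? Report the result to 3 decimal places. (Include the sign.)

Colonization term: m·(1−p) = 0.868×0.4230 = 0.36716.
Extinction term: e·p = 0.43852.
dp/dt = 0.36716 − 0.43852 = -0.07136.

-0.071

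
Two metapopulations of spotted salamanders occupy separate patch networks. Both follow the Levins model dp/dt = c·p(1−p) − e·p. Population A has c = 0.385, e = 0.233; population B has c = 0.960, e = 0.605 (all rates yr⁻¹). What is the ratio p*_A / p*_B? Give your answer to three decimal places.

A: p*_A = 1 − 0.233/0.385 = 0.3948.
B: p*_B = 1 − 0.605/0.960 = 0.3698.
p*_A / p*_B = 0.3948/0.3698 = 1.0676.

1.068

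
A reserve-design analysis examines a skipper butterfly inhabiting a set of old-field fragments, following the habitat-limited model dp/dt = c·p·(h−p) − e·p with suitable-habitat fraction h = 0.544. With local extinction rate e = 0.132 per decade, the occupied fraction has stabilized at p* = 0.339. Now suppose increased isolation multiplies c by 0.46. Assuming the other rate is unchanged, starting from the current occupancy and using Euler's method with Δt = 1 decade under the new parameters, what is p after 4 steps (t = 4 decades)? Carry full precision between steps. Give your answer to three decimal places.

0.263

Balance c(h−p*) = e gives c = e/(0.544 − 0.33900) = 0.132/0.20500 = 0.64390.
Starting from p₀ = 0.33900; update p ← p + (dp/dt)·Δt with the new parameters.
p: 0.33900 → 0.31484  (Δp = -0.02416)
p: 0.31484 → 0.29465  (Δp = -0.02019)
p: 0.29465 → 0.27752  (Δp = -0.01713)
p: 0.27752 → 0.26279  (Δp = -0.01473)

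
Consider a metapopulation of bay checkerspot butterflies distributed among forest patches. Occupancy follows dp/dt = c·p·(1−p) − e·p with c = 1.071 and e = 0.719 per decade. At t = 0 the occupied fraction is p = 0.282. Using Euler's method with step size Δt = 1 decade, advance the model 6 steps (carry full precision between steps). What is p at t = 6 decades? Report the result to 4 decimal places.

0.3244

Update rule: p ← p + [c·p·(1−p) − e·p]·Δt with Δt = 1.
  1  |  dp/dt·Δt = +0.014094  |  p_1 = 0.296094
  2  |  dp/dt·Δt = +0.010329  |  p_2 = 0.306423
  3  |  dp/dt·Δt = +0.007299  |  p_3 = 0.313722
  4  |  dp/dt·Δt = +0.005021  |  p_4 = 0.318743
  5  |  dp/dt·Δt = +0.003387  |  p_5 = 0.322130
  6  |  dp/dt·Δt = +0.002255  |  p_6 = 0.324384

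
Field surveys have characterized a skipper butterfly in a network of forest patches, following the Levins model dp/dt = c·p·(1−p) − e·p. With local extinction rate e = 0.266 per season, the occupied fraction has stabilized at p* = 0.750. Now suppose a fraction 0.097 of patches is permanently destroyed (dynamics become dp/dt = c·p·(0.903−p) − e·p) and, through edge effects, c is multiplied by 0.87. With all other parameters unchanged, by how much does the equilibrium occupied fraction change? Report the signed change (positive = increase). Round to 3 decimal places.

Balance c(1−p*) = e gives c = e/(1 − 0.75000) = 0.266/0.25000 = 1.06400.
New p* = 0.903 − e/c = 0.903 − 0.26600/0.92568 = 0.61564.
Δp* = 0.61564 − 0.75000 = -0.13436.

-0.134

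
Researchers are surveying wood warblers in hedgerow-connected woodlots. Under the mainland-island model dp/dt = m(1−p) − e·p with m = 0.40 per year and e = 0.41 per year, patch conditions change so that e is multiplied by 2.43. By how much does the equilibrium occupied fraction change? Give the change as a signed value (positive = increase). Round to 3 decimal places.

Before: p* = 0.40/(0.40+0.41) = 0.4938.
After: m = 0.4, e = 0.9963; p* = 0.4/1.3963 = 0.2865.
Δp* = 0.2865 − 0.4938 = -0.2074.

-0.207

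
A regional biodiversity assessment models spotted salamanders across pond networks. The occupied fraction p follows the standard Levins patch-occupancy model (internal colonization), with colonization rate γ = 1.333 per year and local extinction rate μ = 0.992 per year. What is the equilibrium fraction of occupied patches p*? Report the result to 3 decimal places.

Setting dp/dt = 0 and dividing through by p* gives γ·(1−p*) = μ.
So p* = 1 − μ/γ = 1 − 0.992/1.333 = 1 − 0.7442 = 0.2558.

0.256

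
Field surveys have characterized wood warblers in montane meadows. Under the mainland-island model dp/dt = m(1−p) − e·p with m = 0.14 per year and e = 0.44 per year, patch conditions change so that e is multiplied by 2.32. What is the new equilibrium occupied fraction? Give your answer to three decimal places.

0.121

Before: p* = 0.14/(0.14+0.44) = 0.2414.
After: m = 0.14, e = 1.0208; p* = 0.14/1.1608 = 0.1206.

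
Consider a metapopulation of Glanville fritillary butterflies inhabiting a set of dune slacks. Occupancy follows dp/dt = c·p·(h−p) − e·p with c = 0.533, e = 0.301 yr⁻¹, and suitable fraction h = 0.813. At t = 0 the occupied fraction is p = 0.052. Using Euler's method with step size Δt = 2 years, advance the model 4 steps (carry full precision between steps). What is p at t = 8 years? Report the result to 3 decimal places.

0.104

Update rule: p ← p + [c·p·(h−p) − e·p]·Δt with Δt = 2.
step 1: Δp = +0.01088, p = 0.06288
step 2: Δp = +0.01243, p = 0.07531
step 3: Δp = +0.01389, p = 0.08919
step 4: Δp = +0.01513, p = 0.10432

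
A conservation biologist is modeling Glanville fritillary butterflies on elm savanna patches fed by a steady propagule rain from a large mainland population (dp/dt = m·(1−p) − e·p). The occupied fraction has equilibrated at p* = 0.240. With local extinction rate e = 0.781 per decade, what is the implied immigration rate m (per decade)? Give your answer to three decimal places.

At equilibrium m(1−p*) = e·p*, so m = e·p*/(1−p*).
m = 0.781 × 0.240 / 0.7600 = 0.1874/0.7600 = 0.2466.

0.247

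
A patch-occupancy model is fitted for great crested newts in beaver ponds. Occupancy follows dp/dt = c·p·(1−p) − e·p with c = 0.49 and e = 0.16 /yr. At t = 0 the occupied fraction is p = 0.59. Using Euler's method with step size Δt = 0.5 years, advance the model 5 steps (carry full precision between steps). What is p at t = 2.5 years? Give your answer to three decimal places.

0.636

Update rule: p ← p + [c·p·(1−p) − e·p]·Δt with Δt = 0.5.
p: 0.59000 → 0.60207  (Δp = +0.01207)
p: 0.60207 → 0.61260  (Δp = +0.01053)
p: 0.61260 → 0.62173  (Δp = +0.00914)
p: 0.62173 → 0.62961  (Δp = +0.00788)
p: 0.62961 → 0.63638  (Δp = +0.00676)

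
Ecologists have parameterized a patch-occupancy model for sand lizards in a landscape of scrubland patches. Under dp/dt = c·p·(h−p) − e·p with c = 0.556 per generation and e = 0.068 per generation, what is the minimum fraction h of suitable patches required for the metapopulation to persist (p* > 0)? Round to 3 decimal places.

0.122

p* = h − e/c is positive only when h > e/c.
h_min = e/c = 0.068/0.556 = 0.1223.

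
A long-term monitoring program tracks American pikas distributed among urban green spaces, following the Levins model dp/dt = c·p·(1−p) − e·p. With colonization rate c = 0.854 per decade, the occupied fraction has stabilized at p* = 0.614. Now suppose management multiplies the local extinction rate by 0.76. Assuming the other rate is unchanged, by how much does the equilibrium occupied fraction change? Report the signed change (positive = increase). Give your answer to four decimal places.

Balance c(1−p*) = e gives e = 0.854×(1 − 0.61400) = 0.32964.
New p* = 1 − e/c = 1 − 0.25053/0.85400 = 0.70664.
Δp* = 0.70664 − 0.61400 = +0.09264.

0.0926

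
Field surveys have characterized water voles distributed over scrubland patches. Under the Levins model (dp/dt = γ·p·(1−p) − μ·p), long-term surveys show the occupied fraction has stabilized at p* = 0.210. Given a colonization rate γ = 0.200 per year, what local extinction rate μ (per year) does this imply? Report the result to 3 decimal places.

0.158

At equilibrium γ(1−p*) = μ.
μ = 0.200 × (1 − 0.210) = 0.200 × 0.7900 = 0.1580.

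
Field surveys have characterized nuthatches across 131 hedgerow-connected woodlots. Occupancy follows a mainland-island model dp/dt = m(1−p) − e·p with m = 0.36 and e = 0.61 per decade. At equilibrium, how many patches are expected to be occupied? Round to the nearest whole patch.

49

p* = m/(m+e) = 0.36/0.9700 = 0.3711.
Expected occupied patches = N × p* = 131 × 0.3711 = 48.62 ≈ 49.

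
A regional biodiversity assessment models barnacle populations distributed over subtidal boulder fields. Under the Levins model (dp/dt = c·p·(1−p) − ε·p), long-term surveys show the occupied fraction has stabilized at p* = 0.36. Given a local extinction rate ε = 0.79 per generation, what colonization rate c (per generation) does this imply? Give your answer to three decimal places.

1.234

At equilibrium c(1−p*) = ε, so c = ε/(1−p*).
c = 0.79/(1 − 0.36) = 0.79/0.6400 = 1.2344.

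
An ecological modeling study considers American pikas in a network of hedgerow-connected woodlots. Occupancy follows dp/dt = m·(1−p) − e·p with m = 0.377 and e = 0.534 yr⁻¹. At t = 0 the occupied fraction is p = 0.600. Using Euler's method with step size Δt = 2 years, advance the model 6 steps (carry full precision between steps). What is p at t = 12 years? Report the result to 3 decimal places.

Update rule: p ← p + [m·(1−p) − e·p]·Δt with Δt = 2.
  1  |  dp/dt·Δt = -0.339200  |  p_1 = 0.260800
  2  |  dp/dt·Δt = +0.278822  |  p_2 = 0.539622
  3  |  dp/dt·Δt = -0.229192  |  p_3 = 0.310430
  4  |  dp/dt·Δt = +0.188396  |  p_4 = 0.498826
  5  |  dp/dt·Δt = -0.154861  |  p_5 = 0.343965
  6  |  dp/dt·Δt = +0.127296  |  p_6 = 0.471261

0.471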